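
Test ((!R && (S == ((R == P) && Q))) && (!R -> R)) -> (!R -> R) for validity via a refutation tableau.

Assume the negation and expand:
Initial set: {F (((!R && (S == ((R == P) && Q))) && (!R -> R)) -> (!R -> R))}.
F (((!R && (S == ((R == P) && Q))) && (!R -> R)) -> (!R -> R)): α-rule — add T ((!R && (S == ((R == P) && Q))) && (!R -> R)), F (!R -> R).
T ((!R && (S == ((R == P) && Q))) && (!R -> R)): α-rule — add T (!R && (S == ((R == P) && Q))), T (!R -> R).
F (!R -> R): α-rule — add T !R, F R.
T (!R && (S == ((R == P) && Q))): α-rule — add T !R, T (S == ((R == P) && Q)).
T (!R -> R): β-rule — branch into F !R  //  T R.
  branch 1 (add F !R):
    × closes — contains both R and !R.
  branch 2 (add T R):
    × closes — contains both R and !R.
All 2 branches close.
Every branch closed, so the negation is unsatisfiable and the formula is valid.

Valid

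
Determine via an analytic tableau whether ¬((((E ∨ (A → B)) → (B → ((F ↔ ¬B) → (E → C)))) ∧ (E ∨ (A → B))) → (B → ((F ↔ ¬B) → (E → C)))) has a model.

Unsatisfiable

Initial set: {¬((((E ∨ (A → B)) → (B → ((F ↔ ¬B) → (E → C)))) ∧ (E ∨ (A → B))) → (B → ((F ↔ ¬B) → (E → C))))}.
¬((((E ∨ (A → B)) → (B → ((F ↔ ¬B) → (E → C)))) ∧ (E ∨ (A → B))) → (B → ((F ↔ ¬B) → (E → C)))): α-rule — add (((E ∨ (A → B)) → (B → ((F ↔ ¬B) → (E → C)))) ∧ (E ∨ (A → B))), ¬(B → ((F ↔ ¬B) → (E → C))).
(((E ∨ (A → B)) → (B → ((F ↔ ¬B) → (E → C)))) ∧ (E ∨ (A → B))): α-rule — add ((E ∨ (A → B)) → (B → ((F ↔ ¬B) → (E → C)))), (E ∨ (A → B)).
¬(B → ((F ↔ ¬B) → (E → C))): α-rule — add B, ¬((F ↔ ¬B) → (E → C)).
¬((F ↔ ¬B) → (E → C)): α-rule — add (F ↔ ¬B), ¬(E → C).
¬(E → C): α-rule — add E, ¬C.
((E ∨ (A → B)) → (B → ((F ↔ ¬B) → (E → C)))): β-rule — branch into ¬(E ∨ (A → B))  //  (B → ((F ↔ ¬B) → (E → C))).
  branch 1 (add ¬(E ∨ (A → B))):
    ¬(E ∨ (A → B)): α-rule — add ¬E, ¬(A → B).
    × closes — contains both E and ¬E.
  branch 2 (add (B → ((F ↔ ¬B) → (E → C)))):
    (E ∨ (A → B)): β-rule — branch into E  //  (A → B).
      branch 2.1 (add E):
        (F ↔ ¬B): β-rule — branch into F, ¬B  //  ¬F, ¬¬B.
          branch 2.1.1 (add F, ¬B):
            × closes — contains both B and ¬B.
          branch 2.1.2 (add ¬F, ¬¬B):
            (B → ((F ↔ ¬B) → (E → C))): β-rule — branch into ¬B  //  ((F ↔ ¬B) → (E → C)).
              branch 2.1.2.1 (add ¬B):
                × closes — contains both B and ¬B.
              branch 2.1.2.2 (add ((F ↔ ¬B) → (E → C))):
                ((F ↔ ¬B) → (E → C)): β-rule — branch into ¬(F ↔ ¬B)  //  (E → C).
                  branch 2.1.2.2.1 (add ¬(F ↔ ¬B)):
                    ¬(F ↔ ¬B): β-rule — branch into F, ¬¬B  //  ¬F, ¬B.
                      branch 2.1.2.2.1.1 (add F, ¬¬B):
                        × closes — contains both F and ¬F.
                      branch 2.1.2.2.1.2 (add ¬F, ¬B):
                        × closes — contains both B and ¬B.
                  branch 2.1.2.2.2 (add (E → C)):
                    (E → C): β-rule — branch into ¬E  //  C.
                      branch 2.1.2.2.2.1 (add ¬E):
                        × closes — contains both E and ¬E.
                      branch 2.1.2.2.2.2 (add C):
                        × closes — contains both C and ¬C.
      branch 2.2 (add (A → B)):
        (F ↔ ¬B): β-rule — branch into F, ¬B  //  ¬F, ¬¬B.
          branch 2.2.1 (add F, ¬B):
            × closes — contains both B and ¬B.
          branch 2.2.2 (add ¬F, ¬¬B):
            (B → ((F ↔ ¬B) → (E → C))): β-rule — branch into ¬B  //  ((F ↔ ¬B) → (E → C)).
              branch 2.2.2.1 (add ¬B):
                × closes — contains both B and ¬B.
              branch 2.2.2.2 (add ((F ↔ ¬B) → (E → C))):
                (A → B): β-rule — branch into ¬A  //  B.
                  branch 2.2.2.2.1 (add ¬A):
                    ((F ↔ ¬B) → (E → C)): β-rule — branch into ¬(F ↔ ¬B)  //  (E → C).
                      branch 2.2.2.2.1.1 (add ¬(F ↔ ¬B)):
                        ¬(F ↔ ¬B): β-rule — branch into F, ¬¬B  //  ¬F, ¬B.
                          branch 2.2.2.2.1.1.1 (add F, ¬¬B):
                            × closes — contains both F and ¬F.
                          branch 2.2.2.2.1.1.2 (add ¬F, ¬B):
                            × closes — contains both B and ¬B.
                      branch 2.2.2.2.1.2 (add (E → C)):
                        (E → C): β-rule — branch into ¬E  //  C.
                          branch 2.2.2.2.1.2.1 (add ¬E):
                            × closes — contains both E and ¬E.
                          branch 2.2.2.2.1.2.2 (add C):
                            × closes — contains both C and ¬C.
                  branch 2.2.2.2.2 (add B):
                    ((F ↔ ¬B) → (E → C)): β-rule — branch into ¬(F ↔ ¬B)  //  (E → C).
                      branch 2.2.2.2.2.1 (add ¬(F ↔ ¬B)):
                        ¬(F ↔ ¬B): β-rule — branch into F, ¬¬B  //  ¬F, ¬B.
                          branch 2.2.2.2.2.1.1 (add F, ¬¬B):
                            × closes — contains both F and ¬F.
                          branch 2.2.2.2.2.1.2 (add ¬F, ¬B):
                            × closes — contains both B and ¬B.
                      branch 2.2.2.2.2.2 (add (E → C)):
                        (E → C): β-rule — branch into ¬E  //  C.
                          branch 2.2.2.2.2.2.1 (add ¬E):
                            × closes — contains both E and ¬E.
                          branch 2.2.2.2.2.2.2 (add C):
                            × closes — contains both C and ¬C.
All 17 branches close.
Every branch closed; the formula is unsatisfiable.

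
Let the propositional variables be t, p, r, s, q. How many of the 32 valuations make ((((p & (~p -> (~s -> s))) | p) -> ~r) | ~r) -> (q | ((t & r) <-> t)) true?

Initial set: {(((((p & (~p -> (~s -> s))) | p) -> ~r) | ~r) -> (q | ((t & r) <-> t)))}.
(((((p & (~p -> (~s -> s))) | p) -> ~r) | ~r) -> (q | ((t & r) <-> t))): β-rule — branch into ~((((p & (~p -> (~s -> s))) | p) -> ~r) | ~r)  //  (q | ((t & r) <-> t)).
  branch 1 (add ~((((p & (~p -> (~s -> s))) | p) -> ~r) | ~r)):
    ~((((p & (~p -> (~s -> s))) | p) -> ~r) | ~r): α-rule — add ~(((p & (~p -> (~s -> s))) | p) -> ~r), ~~r.
    ~(((p & (~p -> (~s -> s))) | p) -> ~r): α-rule — add ((p & (~p -> (~s -> s))) | p), ~~r.
    ((p & (~p -> (~s -> s))) | p): β-rule — branch into (p & (~p -> (~s -> s)))  //  p.
      branch 1.1 (add (p & (~p -> (~s -> s)))):
        (p & (~p -> (~s -> s))): α-rule — add p, (~p -> (~s -> s)).
        (~p -> (~s -> s)): β-rule — branch into ~~p  //  (~s -> s).
          branch 1.1.1 (add ~~p):
            ○ open, literals {p=1, r=1}.
          branch 1.1.2 (add (~s -> s)):
            (~s -> s): β-rule — branch into ~~s  //  s.
              branch 1.1.2.1 (add ~~s):
                ○ open, literals {p=1, r=1, s=1}.
              branch 1.1.2.2 (add s):
                ○ open, literals {p=1, r=1, s=1}.
      branch 1.2 (add p):
        ○ open, literals {p=1, r=1}.
  branch 2 (add (q | ((t & r) <-> t))):
    (q | ((t & r) <-> t)): β-rule — branch into q  //  ((t & r) <-> t).
      branch 2.1 (add q):
        ○ open, literals {q=1}.
      branch 2.2 (add ((t & r) <-> t)):
        ((t & r) <-> t): β-rule — branch into (t & r), t  //  ~(t & r), ~t.
          branch 2.2.1 (add (t & r), t):
            (t & r): α-rule — add t, r.
            ○ open, literals {r=1, t=1}.
          branch 2.2.2 (add ~(t & r), ~t):
            ~(t & r): β-rule — branch into ~t  //  ~r.
              branch 2.2.2.1 (add ~t):
                ○ open, literals {t=0}.
              branch 2.2.2.2 (add ~r):
                ○ open, literals {r=0, t=0}.
0 branches closed, 8 open.
Each open branch fixes some atoms; the unmentioned ones are free. Counting distinct full assignments: branch {p=1, r=1} (t, s, q) contributes 8 new; branch {p=1, r=1, s=1} (t, q) contributes 0 new; branch {p=1, r=1, s=1} (t, q) contributes 0 new; branch {p=1, r=1} (t, s, q) contributes 0 new; branch {q=1} (t, p, r, s) contributes 12 new; branch {r=1, t=1} (p, s, q) contributes 2 new; branch {t=0} (p, r, s, q) contributes 6 new; branch {r=0, t=0} (p, s, q) contributes 0 new. Total: 28.

28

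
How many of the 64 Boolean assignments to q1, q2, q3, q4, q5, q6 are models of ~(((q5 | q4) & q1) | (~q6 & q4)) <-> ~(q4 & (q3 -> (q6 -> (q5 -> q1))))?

Initial set: {(~(((q5 | q4) & q1) | (~q6 & q4)) <-> ~(q4 & (q3 -> (q6 -> (q5 -> q1)))))}.
(~(((q5 | q4) & q1) | (~q6 & q4)) <-> ~(q4 & (q3 -> (q6 -> (q5 -> q1))))): β-rule — branch into ~(((q5 | q4) & q1) | (~q6 & q4)), ~(q4 & (q3 -> (q6 -> (q5 -> q1))))  //  ~~(((q5 | q4) & q1) | (~q6 & q4)), ~~(q4 & (q3 -> (q6 -> (q5 -> q1)))).
  branch 1 (add ~(((q5 | q4) & q1) | (~q6 & q4)), ~(q4 & (q3 -> (q6 -> (q5 -> q1))))):
    ~(((q5 | q4) & q1) | (~q6 & q4)): α-rule — add ~((q5 | q4) & q1), ~(~q6 & q4).
    ~(q4 & (q3 -> (q6 -> (q5 -> q1)))): β-rule — branch into ~q4  //  ~(q3 -> (q6 -> (q5 -> q1))).
      branch 1.1 (add ~q4):
        ~((q5 | q4) & q1): β-rule — branch into ~(q5 | q4)  //  ~q1.
          branch 1.1.1 (add ~(q5 | q4)):
            ~(q5 | q4): α-rule — add ~q5, ~q4.
            ~(~q6 & q4): β-rule — branch into ~~q6  //  ~q4.
              branch 1.1.1.1 (add ~~q6):
                ○ open, literals {q4=false, q5=false, q6=true}.
              branch 1.1.1.2 (add ~q4):
                ○ open, literals {q4=false, q5=false}.
          branch 1.1.2 (add ~q1):
            ~(~q6 & q4): β-rule — branch into ~~q6  //  ~q4.
              branch 1.1.2.1 (add ~~q6):
                ○ open, literals {q1=false, q4=false, q6=true}.
              branch 1.1.2.2 (add ~q4):
                ○ open, literals {q1=false, q4=false}.
      branch 1.2 (add ~(q3 -> (q6 -> (q5 -> q1)))):
        ~(q3 -> (q6 -> (q5 -> q1))): α-rule — add q3, ~(q6 -> (q5 -> q1)).
        ~(q6 -> (q5 -> q1)): α-rule — add q6, ~(q5 -> q1).
        ~(q5 -> q1): α-rule — add q5, ~q1.
        ~((q5 | q4) & q1): β-rule — branch into ~(q5 | q4)  //  ~q1.
          branch 1.2.1 (add ~(q5 | q4)):
            ~(q5 | q4): α-rule — add ~q5, ~q4.
            × closes — contains both q5 and ~q5.
          branch 1.2.2 (add ~q1):
            ~(~q6 & q4): β-rule — branch into ~~q6  //  ~q4.
              branch 1.2.2.1 (add ~~q6):
                ○ open, literals {q1=false, q3=true, q5=true, q6=true}.
              branch 1.2.2.2 (add ~q4):
                ○ open, literals {q1=false, q3=true, q4=false, q5=true, q6=true}.
  branch 2 (add ~~(((q5 | q4) & q1) | (~q6 & q4)), ~~(q4 & (q3 -> (q6 -> (q5 -> q1))))):
    ~~(q4 & (q3 -> (q6 -> (q5 -> q1)))): α-rule — add q4, (q3 -> (q6 -> (q5 -> q1))).
    ~~(((q5 | q4) & q1) | (~q6 & q4)): β-rule — branch into ((q5 | q4) & q1)  //  (~q6 & q4).
      branch 2.1 (add ((q5 | q4) & q1)):
        ((q5 | q4) & q1): α-rule — add (q5 | q4), q1.
        (q3 -> (q6 -> (q5 -> q1))): β-rule — branch into ~q3  //  (q6 -> (q5 -> q1)).
          branch 2.1.1 (add ~q3):
            (q5 | q4): β-rule — branch into q5  //  q4.
              branch 2.1.1.1 (add q5):
                ○ open, literals {q1=true, q3=false, q4=true, q5=true}.
              branch 2.1.1.2 (add q4):
                ○ open, literals {q1=true, q3=false, q4=true}.
          branch 2.1.2 (add (q6 -> (q5 -> q1))):
            (q5 | q4): β-rule — branch into q5  //  q4.
              branch 2.1.2.1 (add q5):
                (q6 -> (q5 -> q1)): β-rule — branch into ~q6  //  (q5 -> q1).
                  branch 2.1.2.1.1 (add ~q6):
                    ○ open, literals {q1=true, q4=true, q5=true, q6=false}.
                  branch 2.1.2.1.2 (add (q5 -> q1)):
                    (q5 -> q1): β-rule — branch into ~q5  //  q1.
                      branch 2.1.2.1.2.1 (add ~q5):
                        × closes — contains both q5 and ~q5.
                      branch 2.1.2.1.2.2 (add q1):
                        ○ open, literals {q1=true, q4=true, q5=true}.
              branch 2.1.2.2 (add q4):
                (q6 -> (q5 -> q1)): β-rule — branch into ~q6  //  (q5 -> q1).
                  branch 2.1.2.2.1 (add ~q6):
                    ○ open, literals {q1=true, q4=true, q6=false}.
                  branch 2.1.2.2.2 (add (q5 -> q1)):
                    (q5 -> q1): β-rule — branch into ~q5  //  q1.
                      branch 2.1.2.2.2.1 (add ~q5):
                        ○ open, literals {q1=true, q4=true, q5=false}.
                      branch 2.1.2.2.2.2 (add q1):
                        ○ open, literals {q1=true, q4=true}.
      branch 2.2 (add (~q6 & q4)):
        (~q6 & q4): α-rule — add ~q6, q4.
        (q3 -> (q6 -> (q5 -> q1))): β-rule — branch into ~q3  //  (q6 -> (q5 -> q1)).
          branch 2.2.1 (add ~q3):
            ○ open, literals {q3=false, q4=true, q6=false}.
          branch 2.2.2 (add (q6 -> (q5 -> q1))):
            (q6 -> (q5 -> q1)): β-rule — branch into ~q6  //  (q5 -> q1).
              branch 2.2.2.1 (add ~q6):
                ○ open, literals {q4=true, q6=false}.
              branch 2.2.2.2 (add (q5 -> q1)):
                (q5 -> q1): β-rule — branch into ~q5  //  q1.
                  branch 2.2.2.2.1 (add ~q5):
                    ○ open, literals {q4=true, q5=false, q6=false}.
                  branch 2.2.2.2.2 (add q1):
                    ○ open, literals {q1=true, q4=true, q6=false}.
2 branches closed, 17 open.
Each open branch fixes some atoms; the unmentioned ones are free. Counting distinct full assignments: branch {q4=false, q5=false, q6=true} (q1, q2, q3) contributes 8 new; branch {q4=false, q5=false} (q1, q2, q3, q6) contributes 8 new; branch {q1=false, q4=false, q6=true} (q2, q3, q5) contributes 4 new; branch {q1=false, q4=false} (q2, q3, q5, q6) contributes 4 new; branch {q1=false, q3=true, q5=true, q6=true} (q2, q4) contributes 2 new; branch {q1=false, q3=true, q4=false, q5=true, q6=true} (q2) contributes 0 new; branch {q1=true, q3=false, q4=true, q5=true} (q2, q6) contributes 4 new; branch {q1=true, q3=false, q4=true} (q2, q5, q6) contributes 4 new; branch {q1=true, q4=true, q5=true, q6=false} (q2, q3) contributes 2 new; branch {q1=true, q4=true, q5=true} (q2, q3, q6) contributes 2 new; branch {q1=true, q4=true, q6=false} (q2, q3, q5) contributes 2 new; branch {q1=true, q4=true, q5=false} (q2, q3, q6) contributes 2 new; branch {q1=true, q4=true} (q2, q3, q5, q6) contributes 0 new; branch {q3=false, q4=true, q6=false} (q1, q2, q5) contributes 4 new; branch {q4=true, q6=false} (q1, q2, q3, q5) contributes 4 new; branch {q4=true, q5=false, q6=false} (q1, q2, q3) contributes 0 new; branch {q1=true, q4=true, q6=false} (q2, q3, q5) contributes 0 new. Total: 50.

50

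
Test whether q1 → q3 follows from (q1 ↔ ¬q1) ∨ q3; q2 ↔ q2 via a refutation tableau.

Initial set: {T ((q1 ↔ ¬q1) ∨ q3); T (q2 ↔ q2); F (q1 → q3)}.
F (q1 → q3): α-rule — add T q1, F q3.
T ((q1 ↔ ¬q1) ∨ q3): β-rule — branch into T (q1 ↔ ¬q1)  //  T q3.
  branch 1 (add T (q1 ↔ ¬q1)):
    T (q2 ↔ q2): β-rule — branch into T q2, T q2  //  F q2, F q2.
      branch 1.1 (add T q2, T q2):
        T (q1 ↔ ¬q1): β-rule — branch into T q1, T ¬q1  //  F q1, F ¬q1.
          branch 1.1.1 (add T q1, T ¬q1):
            × closes — contains both q1 and ¬q1.
          branch 1.1.2 (add F q1, F ¬q1):
            × closes — contains both q1 and ¬q1.
      branch 1.2 (add F q2, F q2):
        T (q1 ↔ ¬q1): β-rule — branch into T q1, T ¬q1  //  F q1, F ¬q1.
          branch 1.2.1 (add T q1, T ¬q1):
            × closes — contains both q1 and ¬q1.
          branch 1.2.2 (add F q1, F ¬q1):
            × closes — contains both q1 and ¬q1.
  branch 2 (add T q3):
    × closes — contains both q3 and ¬q3.
All 5 branches close.
Every branch closed, so the premises entail the conclusion.

Yes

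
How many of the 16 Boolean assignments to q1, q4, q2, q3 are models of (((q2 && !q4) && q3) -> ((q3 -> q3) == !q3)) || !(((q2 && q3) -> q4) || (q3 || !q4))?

14

Initial set: {T ((((q2 && !q4) && q3) -> ((q3 -> q3) == !q3)) || !(((q2 && q3) -> q4) || (q3 || !q4)))}.
T ((((q2 && !q4) && q3) -> ((q3 -> q3) == !q3)) || !(((q2 && q3) -> q4) || (q3 || !q4))): β-rule — branch into T (((q2 && !q4) && q3) -> ((q3 -> q3) == !q3))  //  T !(((q2 && q3) -> q4) || (q3 || !q4)).
  branch 1 (add T (((q2 && !q4) && q3) -> ((q3 -> q3) == !q3))):
    T (((q2 && !q4) && q3) -> ((q3 -> q3) == !q3)): β-rule — branch into F ((q2 && !q4) && q3)  //  T ((q3 -> q3) == !q3).
      branch 1.1 (add F ((q2 && !q4) && q3)):
        F ((q2 && !q4) && q3): β-rule — branch into F (q2 && !q4)  //  F q3.
          branch 1.1.1 (add F (q2 && !q4)):
            F (q2 && !q4): β-rule — branch into F q2  //  F !q4.
              branch 1.1.1.1 (add F q2):
                ○ open, literals {q2=F}.
              branch 1.1.1.2 (add F !q4):
                ○ open, literals {q4=T}.
          branch 1.1.2 (add F q3):
            ○ open, literals {q3=F}.
      branch 1.2 (add T ((q3 -> q3) == !q3)):
        T ((q3 -> q3) == !q3): β-rule — branch into T (q3 -> q3), T !q3  //  F (q3 -> q3), F !q3.
          branch 1.2.1 (add T (q3 -> q3), T !q3):
            T (q3 -> q3): β-rule — branch into F q3  //  T q3.
              branch 1.2.1.1 (add F q3):
                ○ open, literals {q3=F}.
              branch 1.2.1.2 (add T q3):
                × closes — contains both q3 and !q3.
          branch 1.2.2 (add F (q3 -> q3), F !q3):
            F (q3 -> q3): α-rule — add T q3, F q3.
            × closes — contains both q3 and !q3.
  branch 2 (add T !(((q2 && q3) -> q4) || (q3 || !q4))):
    T !(((q2 && q3) -> q4) || (q3 || !q4)): α-rule — add F ((q2 && q3) -> q4), F (q3 || !q4).
    F ((q2 && q3) -> q4): α-rule — add T (q2 && q3), F q4.
    F (q3 || !q4): α-rule — add F q3, F !q4.
    × closes — contains both q4 and !q4.
3 branches closed, 4 open.
Each open branch fixes some atoms; the unmentioned ones are free. Counting distinct full assignments: branch {q2=F} (q1, q4, q3) contributes 8 new; branch {q4=T} (q1, q2, q3) contributes 4 new; branch {q3=F} (q1, q4, q2) contributes 2 new; branch {q3=F} (q1, q4, q2) contributes 0 new. Total: 14.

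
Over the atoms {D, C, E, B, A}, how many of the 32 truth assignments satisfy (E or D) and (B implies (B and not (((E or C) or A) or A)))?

Initial set: {((E or D) and (B implies (B and not (((E or C) or A) or A))))}.
((E or D) and (B implies (B and not (((E or C) or A) or A)))): α-rule — add (E or D), (B implies (B and not (((E or C) or A) or A))).
(E or D): β-rule — branch into E  //  D.
  branch 1 (add E):
    (B implies (B and not (((E or C) or A) or A))): β-rule — branch into not B  //  (B and not (((E or C) or A) or A)).
      branch 1.1 (add not B):
        ○ open, literals {B=F, E=T}.
      branch 1.2 (add (B and not (((E or C) or A) or A))):
        (B and not (((E or C) or A) or A)): α-rule — add B, not (((E or C) or A) or A).
        not (((E or C) or A) or A): α-rule — add not ((E or C) or A), not A.
        not ((E or C) or A): α-rule — add not (E or C), not A.
        not (E or C): α-rule — add not E, not C.
        × closes — contains both E and not E.
  branch 2 (add D):
    (B implies (B and not (((E or C) or A) or A))): β-rule — branch into not B  //  (B and not (((E or C) or A) or A)).
      branch 2.1 (add not B):
        ○ open, literals {B=F, D=T}.
      branch 2.2 (add (B and not (((E or C) or A) or A))):
        (B and not (((E or C) or A) or A)): α-rule — add B, not (((E or C) or A) or A).
        not (((E or C) or A) or A): α-rule — add not ((E or C) or A), not A.
        not ((E or C) or A): α-rule — add not (E or C), not A.
        not (E or C): α-rule — add not E, not C.
        ○ open, literals {A=F, B=T, C=F, D=T, E=F}.
1 branch closed, 3 open.
Each open branch fixes some atoms; the unmentioned ones are free. Counting distinct full assignments: branch {B=F, E=T} (D, C, A) contributes 8 new; branch {B=F, D=T} (C, E, A) contributes 4 new; branch {A=F, B=T, C=F, D=T, E=F} (none free) contributes 1 new. Total: 13.

13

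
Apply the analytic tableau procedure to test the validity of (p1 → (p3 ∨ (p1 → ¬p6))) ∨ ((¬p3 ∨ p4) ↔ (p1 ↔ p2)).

Not valid

Assume the negation and expand:
Initial set: {¬((p1 → (p3 ∨ (p1 → ¬p6))) ∨ ((¬p3 ∨ p4) ↔ (p1 ↔ p2)))}.
¬((p1 → (p3 ∨ (p1 → ¬p6))) ∨ ((¬p3 ∨ p4) ↔ (p1 ↔ p2))): α-rule — add ¬(p1 → (p3 ∨ (p1 → ¬p6))), ¬((¬p3 ∨ p4) ↔ (p1 ↔ p2)).
¬(p1 → (p3 ∨ (p1 → ¬p6))): α-rule — add p1, ¬(p3 ∨ (p1 → ¬p6)).
¬(p3 ∨ (p1 → ¬p6)): α-rule — add ¬p3, ¬(p1 → ¬p6).
¬(p1 → ¬p6): α-rule — add p1, ¬¬p6.
¬((¬p3 ∨ p4) ↔ (p1 ↔ p2)): β-rule — branch into (¬p3 ∨ p4), ¬(p1 ↔ p2)  //  ¬(¬p3 ∨ p4), (p1 ↔ p2).
  branch 1 (add (¬p3 ∨ p4), ¬(p1 ↔ p2)):
    (¬p3 ∨ p4): β-rule — branch into ¬p3  //  p4.
      branch 1.1 (add ¬p3):
        ¬(p1 ↔ p2): β-rule — branch into p1, ¬p2  //  ¬p1, p2.
          branch 1.1.1 (add p1, ¬p2):
            ○ open, literals {p1=1, p2=0, p3=0, p6=1}.
          branch 1.1.2 (add ¬p1, p2):
            × closes — contains both p1 and ¬p1.
      branch 1.2 (add p4):
        ¬(p1 ↔ p2): β-rule — branch into p1, ¬p2  //  ¬p1, p2.
          branch 1.2.1 (add p1, ¬p2):
            ○ open, literals {p1=1, p2=0, p3=0, p4=1, p6=1}.
          branch 1.2.2 (add ¬p1, p2):
            × closes — contains both p1 and ¬p1.
  branch 2 (add ¬(¬p3 ∨ p4), (p1 ↔ p2)):
    ¬(¬p3 ∨ p4): α-rule — add ¬¬p3, ¬p4.
    × closes — contains both p3 and ¬p3.
3 branches closed, 2 open.
An open branch gives a countermodel: p1=1, p2=0, p3=0, p6=1 (unmentioned atoms arbitrary); under it the original formula is false.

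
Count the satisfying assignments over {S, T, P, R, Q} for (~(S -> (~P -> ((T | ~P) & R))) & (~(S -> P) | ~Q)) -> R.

Initial set: {((~(S -> (~P -> ((T | ~P) & R))) & (~(S -> P) | ~Q)) -> R)}.
((~(S -> (~P -> ((T | ~P) & R))) & (~(S -> P) | ~Q)) -> R): β-rule — branch into ~(~(S -> (~P -> ((T | ~P) & R))) & (~(S -> P) | ~Q))  //  R.
  branch 1 (add ~(~(S -> (~P -> ((T | ~P) & R))) & (~(S -> P) | ~Q))):
    ~(~(S -> (~P -> ((T | ~P) & R))) & (~(S -> P) | ~Q)): β-rule — branch into ~~(S -> (~P -> ((T | ~P) & R)))  //  ~(~(S -> P) | ~Q).
      branch 1.1 (add ~~(S -> (~P -> ((T | ~P) & R)))):
        ~~(S -> (~P -> ((T | ~P) & R))): β-rule — branch into ~S  //  (~P -> ((T | ~P) & R)).
          branch 1.1.1 (add ~S):
            ○ open, literals {S=false}.
          branch 1.1.2 (add (~P -> ((T | ~P) & R))):
            (~P -> ((T | ~P) & R)): β-rule — branch into ~~P  //  ((T | ~P) & R).
              branch 1.1.2.1 (add ~~P):
                ○ open, literals {P=true}.
              branch 1.1.2.2 (add ((T | ~P) & R)):
                ((T | ~P) & R): α-rule — add (T | ~P), R.
                (T | ~P): β-rule — branch into T  //  ~P.
                  branch 1.1.2.2.1 (add T):
                    ○ open, literals {R=true, T=true}.
                  branch 1.1.2.2.2 (add ~P):
                    ○ open, literals {P=false, R=true}.
      branch 1.2 (add ~(~(S -> P) | ~Q)):
        ~(~(S -> P) | ~Q): α-rule — add ~~(S -> P), ~~Q.
        ~~(S -> P): β-rule — branch into ~S  //  P.
          branch 1.2.1 (add ~S):
            ○ open, literals {Q=true, S=false}.
          branch 1.2.2 (add P):
            ○ open, literals {P=true, Q=true}.
  branch 2 (add R):
    ○ open, literals {R=true}.
0 branches closed, 7 open.
Each open branch fixes some atoms; the unmentioned ones are free. Counting distinct full assignments: branch {S=false} (T, P, R, Q) contributes 16 new; branch {P=true} (S, T, R, Q) contributes 8 new; branch {R=true, T=true} (S, P, Q) contributes 2 new; branch {P=false, R=true} (S, T, Q) contributes 2 new; branch {Q=true, S=false} (T, P, R) contributes 0 new; branch {P=true, Q=true} (S, T, R) contributes 0 new; branch {R=true} (S, T, P, Q) contributes 0 new. Total: 28.

28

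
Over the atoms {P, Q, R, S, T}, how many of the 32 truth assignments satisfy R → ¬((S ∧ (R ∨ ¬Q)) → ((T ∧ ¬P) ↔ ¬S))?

18

Initial set: {(R → ¬((S ∧ (R ∨ ¬Q)) → ((T ∧ ¬P) ↔ ¬S)))}.
(R → ¬((S ∧ (R ∨ ¬Q)) → ((T ∧ ¬P) ↔ ¬S))): β-rule — branch into ¬R  //  ¬((S ∧ (R ∨ ¬Q)) → ((T ∧ ¬P) ↔ ¬S)).
  branch 1 (add ¬R):
    ○ open, literals {R=false}.
  branch 2 (add ¬((S ∧ (R ∨ ¬Q)) → ((T ∧ ¬P) ↔ ¬S))):
    ¬((S ∧ (R ∨ ¬Q)) → ((T ∧ ¬P) ↔ ¬S)): α-rule — add (S ∧ (R ∨ ¬Q)), ¬((T ∧ ¬P) ↔ ¬S).
    (S ∧ (R ∨ ¬Q)): α-rule — add S, (R ∨ ¬Q).
    ¬((T ∧ ¬P) ↔ ¬S): β-rule — branch into (T ∧ ¬P), ¬¬S  //  ¬(T ∧ ¬P), ¬S.
      branch 2.1 (add (T ∧ ¬P), ¬¬S):
        (T ∧ ¬P): α-rule — add T, ¬P.
        (R ∨ ¬Q): β-rule — branch into R  //  ¬Q.
          branch 2.1.1 (add R):
            ○ open, literals {P=false, R=true, S=true, T=true}.
          branch 2.1.2 (add ¬Q):
            ○ open, literals {P=false, Q=false, S=true, T=true}.
      branch 2.2 (add ¬(T ∧ ¬P), ¬S):
        × closes — contains both S and ¬S.
1 branch closed, 3 open.
Each open branch fixes some atoms; the unmentioned ones are free. Counting distinct full assignments: branch {R=false} (P, Q, S, T) contributes 16 new; branch {P=false, R=true, S=true, T=true} (Q) contributes 2 new; branch {P=false, Q=false, S=true, T=true} (R) contributes 0 new. Total: 18.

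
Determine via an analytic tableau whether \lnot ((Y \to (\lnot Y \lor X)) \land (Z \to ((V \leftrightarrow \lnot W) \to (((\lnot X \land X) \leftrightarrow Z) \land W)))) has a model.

Initial set: {\lnot ((Y \to (\lnot Y \lor X)) \land (Z \to ((V \leftrightarrow \lnot W) \to (((\lnot X \land X) \leftrightarrow Z) \land W))))}.
\lnot ((Y \to (\lnot Y \lor X)) \land (Z \to ((V \leftrightarrow \lnot W) \to (((\lnot X \land X) \leftrightarrow Z) \land W)))): β-rule — branch into \lnot (Y \to (\lnot Y \lor X))  //  \lnot (Z \to ((V \leftrightarrow \lnot W) \to (((\lnot X \land X) \leftrightarrow Z) \land W))).
  branch 1 (add \lnot (Y \to (\lnot Y \lor X))):
    \lnot (Y \to (\lnot Y \lor X)): α-rule — add Y, \lnot (\lnot Y \lor X).
    \lnot (\lnot Y \lor X): α-rule — add \lnot \lnot Y, \lnot X.
    ○ open, literals {X=false, Y=true}.
  branch 2 (add \lnot (Z \to ((V \leftrightarrow \lnot W) \to (((\lnot X \land X) \leftrightarrow Z) \land W)))):
    \lnot (Z \to ((V \leftrightarrow \lnot W) \to (((\lnot X \land X) \leftrightarrow Z) \land W))): α-rule — add Z, \lnot ((V \leftrightarrow \lnot W) \to (((\lnot X \land X) \leftrightarrow Z) \land W)).
    \lnot ((V \leftrightarrow \lnot W) \to (((\lnot X \land X) \leftrightarrow Z) \land W)): α-rule — add (V \leftrightarrow \lnot W), \lnot (((\lnot X \land X) \leftrightarrow Z) \land W).
    (V \leftrightarrow \lnot W): β-rule — branch into V, \lnot W  //  \lnot V, \lnot \lnot W.
      branch 2.1 (add V, \lnot W):
        \lnot (((\lnot X \land X) \leftrightarrow Z) \land W): β-rule — branch into \lnot ((\lnot X \land X) \leftrightarrow Z)  //  \lnot W.
          branch 2.1.1 (add \lnot ((\lnot X \land X) \leftrightarrow Z)):
            \lnot ((\lnot X \land X) \leftrightarrow Z): β-rule — branch into (\lnot X \land X), \lnot Z  //  \lnot (\lnot X \land X), Z.
              branch 2.1.1.1 (add (\lnot X \land X), \lnot Z):
                × closes — contains both Z and \lnot Z.
              branch 2.1.1.2 (add \lnot (\lnot X \land X), Z):
                \lnot (\lnot X \land X): β-rule — branch into \lnot \lnot X  //  \lnot X.
                  branch 2.1.1.2.1 (add \lnot \lnot X):
                    ○ open, literals {V=true, W=false, X=true, Z=true}.
                  branch 2.1.1.2.2 (add \lnot X):
                    ○ open, literals {V=true, W=false, X=false, Z=true}.
          branch 2.1.2 (add \lnot W):
            ○ open, literals {V=true, W=false, Z=true}.
      branch 2.2 (add \lnot V, \lnot \lnot W):
        \lnot (((\lnot X \land X) \leftrightarrow Z) \land W): β-rule — branch into \lnot ((\lnot X \land X) \leftrightarrow Z)  //  \lnot W.
          branch 2.2.1 (add \lnot ((\lnot X \land X) \leftrightarrow Z)):
            \lnot ((\lnot X \land X) \leftrightarrow Z): β-rule — branch into (\lnot X \land X), \lnot Z  //  \lnot (\lnot X \land X), Z.
              branch 2.2.1.1 (add (\lnot X \land X), \lnot Z):
                × closes — contains both Z and \lnot Z.
              branch 2.2.1.2 (add \lnot (\lnot X \land X), Z):
                \lnot (\lnot X \land X): β-rule — branch into \lnot \lnot X  //  \lnot X.
                  branch 2.2.1.2.1 (add \lnot \lnot X):
                    ○ open, literals {V=false, W=true, X=true, Z=true}.
                  branch 2.2.1.2.2 (add \lnot X):
                    ○ open, literals {V=false, W=true, X=false, Z=true}.
          branch 2.2.2 (add \lnot W):
            × closes — contains both W and \lnot W.
3 branches closed, 6 open.
An open branch gives a satisfying assignment: X=false, Y=true.

Satisfiable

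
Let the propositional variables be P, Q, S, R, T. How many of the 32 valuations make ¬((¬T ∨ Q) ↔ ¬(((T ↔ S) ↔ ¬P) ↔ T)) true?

Initial set: {T ¬((¬T ∨ Q) ↔ ¬(((T ↔ S) ↔ ¬P) ↔ T))}.
T ¬((¬T ∨ Q) ↔ ¬(((T ↔ S) ↔ ¬P) ↔ T)): β-rule — branch into T (¬T ∨ Q), F ¬(((T ↔ S) ↔ ¬P) ↔ T)  //  F (¬T ∨ Q), T ¬(((T ↔ S) ↔ ¬P) ↔ T).
  branch 1 (add T (¬T ∨ Q), F ¬(((T ↔ S) ↔ ¬P) ↔ T)):
    T (¬T ∨ Q): β-rule — branch into T ¬T  //  T Q.
      branch 1.1 (add T ¬T):
        F ¬(((T ↔ S) ↔ ¬P) ↔ T): β-rule — branch into T ((T ↔ S) ↔ ¬P), T T  //  F ((T ↔ S) ↔ ¬P), F T.
          branch 1.1.1 (add T ((T ↔ S) ↔ ¬P), T T):
            × closes — contains both T and ¬T.
          branch 1.1.2 (add F ((T ↔ S) ↔ ¬P), F T):
            F ((T ↔ S) ↔ ¬P): β-rule — branch into T (T ↔ S), F ¬P  //  F (T ↔ S), T ¬P.
              branch 1.1.2.1 (add T (T ↔ S), F ¬P):
                T (T ↔ S): β-rule — branch into T T, T S  //  F T, F S.
                  branch 1.1.2.1.1 (add T T, T S):
                    × closes — contains both T and ¬T.
                  branch 1.1.2.1.2 (add F T, F S):
                    ○ open, literals {P=T, S=F, T=F}.
              branch 1.1.2.2 (add F (T ↔ S), T ¬P):
                F (T ↔ S): β-rule — branch into T T, F S  //  F T, T S.
                  branch 1.1.2.2.1 (add T T, F S):
                    × closes — contains both T and ¬T.
                  branch 1.1.2.2.2 (add F T, T S):
                    ○ open, literals {P=F, S=T, T=F}.
      branch 1.2 (add T Q):
        F ¬(((T ↔ S) ↔ ¬P) ↔ T): β-rule — branch into T ((T ↔ S) ↔ ¬P), T T  //  F ((T ↔ S) ↔ ¬P), F T.
          branch 1.2.1 (add T ((T ↔ S) ↔ ¬P), T T):
            T ((T ↔ S) ↔ ¬P): β-rule — branch into T (T ↔ S), T ¬P  //  F (T ↔ S), F ¬P.
              branch 1.2.1.1 (add T (T ↔ S), T ¬P):
                T (T ↔ S): β-rule — branch into T T, T S  //  F T, F S.
                  branch 1.2.1.1.1 (add T T, T S):
                    ○ open, literals {P=F, Q=T, S=T, T=T}.
                  branch 1.2.1.1.2 (add F T, F S):
                    × closes — contains both T and ¬T.
              branch 1.2.1.2 (add F (T ↔ S), F ¬P):
                F (T ↔ S): β-rule — branch into T T, F S  //  F T, T S.
                  branch 1.2.1.2.1 (add T T, F S):
                    ○ open, literals {P=T, Q=T, S=F, T=T}.
                  branch 1.2.1.2.2 (add F T, T S):
                    × closes — contains both T and ¬T.
          branch 1.2.2 (add F ((T ↔ S) ↔ ¬P), F T):
            F ((T ↔ S) ↔ ¬P): β-rule — branch into T (T ↔ S), F ¬P  //  F (T ↔ S), T ¬P.
              branch 1.2.2.1 (add T (T ↔ S), F ¬P):
                T (T ↔ S): β-rule — branch into T T, T S  //  F T, F S.
                  branch 1.2.2.1.1 (add T T, T S):
                    × closes — contains both T and ¬T.
                  branch 1.2.2.1.2 (add F T, F S):
                    ○ open, literals {P=T, Q=T, S=F, T=F}.
              branch 1.2.2.2 (add F (T ↔ S), T ¬P):
                F (T ↔ S): β-rule — branch into T T, F S  //  F T, T S.
                  branch 1.2.2.2.1 (add T T, F S):
                    × closes — contains both T and ¬T.
                  branch 1.2.2.2.2 (add F T, T S):
                    ○ open, literals {P=F, Q=T, S=T, T=F}.
  branch 2 (add F (¬T ∨ Q), T ¬(((T ↔ S) ↔ ¬P) ↔ T)):
    F (¬T ∨ Q): α-rule — add F ¬T, F Q.
    T ¬(((T ↔ S) ↔ ¬P) ↔ T): β-rule — branch into T ((T ↔ S) ↔ ¬P), F T  //  F ((T ↔ S) ↔ ¬P), T T.
      branch 2.1 (add T ((T ↔ S) ↔ ¬P), F T):
        × closes — contains both T and ¬T.
      branch 2.2 (add F ((T ↔ S) ↔ ¬P), T T):
        F ((T ↔ S) ↔ ¬P): β-rule — branch into T (T ↔ S), F ¬P  //  F (T ↔ S), T ¬P.
          branch 2.2.1 (add T (T ↔ S), F ¬P):
            T (T ↔ S): β-rule — branch into T T, T S  //  F T, F S.
              branch 2.2.1.1 (add T T, T S):
                ○ open, literals {P=T, Q=F, S=T, T=T}.
              branch 2.2.1.2 (add F T, F S):
                × closes — contains both T and ¬T.
          branch 2.2.2 (add F (T ↔ S), T ¬P):
            F (T ↔ S): β-rule — branch into T T, F S  //  F T, T S.
              branch 2.2.2.1 (add T T, F S):
                ○ open, literals {P=F, Q=F, S=F, T=T}.
              branch 2.2.2.2 (add F T, T S):
                × closes — contains both T and ¬T.
10 branches closed, 8 open.
Each open branch fixes some atoms; the unmentioned ones are free. Counting distinct full assignments: branch {P=T, S=F, T=F} (Q, R) contributes 4 new; branch {P=F, S=T, T=F} (Q, R) contributes 4 new; branch {P=F, Q=T, S=T, T=T} (R) contributes 2 new; branch {P=T, Q=T, S=F, T=T} (R) contributes 2 new; branch {P=T, Q=T, S=F, T=F} (R) contributes 0 new; branch {P=F, Q=T, S=T, T=F} (R) contributes 0 new; branch {P=T, Q=F, S=T, T=T} (R) contributes 2 new; branch {P=F, Q=F, S=F, T=T} (R) contributes 2 new. Total: 16.

16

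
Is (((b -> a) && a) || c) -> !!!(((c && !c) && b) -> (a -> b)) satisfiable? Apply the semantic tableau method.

Satisfiable

Initial set: {T ((((b -> a) && a) || c) -> !!!(((c && !c) && b) -> (a -> b)))}.
T ((((b -> a) && a) || c) -> !!!(((c && !c) && b) -> (a -> b))): β-rule — branch into F (((b -> a) && a) || c)  //  T !!!(((c && !c) && b) -> (a -> b)).
  branch 1 (add F (((b -> a) && a) || c)):
    F (((b -> a) && a) || c): α-rule — add F ((b -> a) && a), F c.
    F ((b -> a) && a): β-rule — branch into F (b -> a)  //  F a.
      branch 1.1 (add F (b -> a)):
        F (b -> a): α-rule — add T b, F a.
        ○ open, literals {a=F, b=T, c=F}.
      branch 1.2 (add F a):
        ○ open, literals {a=F, c=F}.
  branch 2 (add T !!!(((c && !c) && b) -> (a -> b))):
    T !!!(((c && !c) && b) -> (a -> b)): drop double negation, giving T !(((c && !c) && b) -> (a -> b)).
    T !(((c && !c) && b) -> (a -> b)): α-rule — add T ((c && !c) && b), F (a -> b).
    T ((c && !c) && b): α-rule — add T (c && !c), T b.
    F (a -> b): α-rule — add T a, F b.
    × closes — contains both b and !b.
1 branch closed, 2 open.
An open branch gives a satisfying assignment: a=F, b=T, c=F.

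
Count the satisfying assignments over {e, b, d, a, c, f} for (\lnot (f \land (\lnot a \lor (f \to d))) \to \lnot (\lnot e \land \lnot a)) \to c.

Initial set: {T ((\lnot (f \land (\lnot a \lor (f \to d))) \to \lnot (\lnot e \land \lnot a)) \to c)}.
T ((\lnot (f \land (\lnot a \lor (f \to d))) \to \lnot (\lnot e \land \lnot a)) \to c): β-rule — branch into F (\lnot (f \land (\lnot a \lor (f \to d))) \to \lnot (\lnot e \land \lnot a))  //  T c.
  branch 1 (add F (\lnot (f \land (\lnot a \lor (f \to d))) \to \lnot (\lnot e \land \lnot a))):
    F (\lnot (f \land (\lnot a \lor (f \to d))) \to \lnot (\lnot e \land \lnot a)): α-rule — add T \lnot (f \land (\lnot a \lor (f \to d))), F \lnot (\lnot e \land \lnot a).
    F \lnot (\lnot e \land \lnot a): α-rule — add T \lnot e, T \lnot a.
    T \lnot (f \land (\lnot a \lor (f \to d))): β-rule — branch into F f  //  F (\lnot a \lor (f \to d)).
      branch 1.1 (add F f):
        ○ open, literals {a=false, e=false, f=false}.
      branch 1.2 (add F (\lnot a \lor (f \to d))):
        F (\lnot a \lor (f \to d)): α-rule — add F \lnot a, F (f \to d).
        × closes — contains both a and \lnot a.
  branch 2 (add T c):
    ○ open, literals {c=true}.
1 branch closed, 2 open.
Each open branch fixes some atoms; the unmentioned ones are free. Counting distinct full assignments: branch {a=false, e=false, f=false} (b, d, c) contributes 8 new; branch {c=true} (e, b, d, a, f) contributes 28 new. Total: 36.

36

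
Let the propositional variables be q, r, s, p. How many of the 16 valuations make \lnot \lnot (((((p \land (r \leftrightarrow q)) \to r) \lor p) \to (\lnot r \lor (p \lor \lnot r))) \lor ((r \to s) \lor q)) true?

Initial set: {\lnot \lnot (((((p \land (r \leftrightarrow q)) \to r) \lor p) \to (\lnot r \lor (p \lor \lnot r))) \lor ((r \to s) \lor q))}.
\lnot \lnot (((((p \land (r \leftrightarrow q)) \to r) \lor p) \to (\lnot r \lor (p \lor \lnot r))) \lor ((r \to s) \lor q)): drop double negation, giving (((((p \land (r \leftrightarrow q)) \to r) \lor p) \to (\lnot r \lor (p \lor \lnot r))) \lor ((r \to s) \lor q)).
(((((p \land (r \leftrightarrow q)) \to r) \lor p) \to (\lnot r \lor (p \lor \lnot r))) \lor ((r \to s) \lor q)): β-rule — branch into ((((p \land (r \leftrightarrow q)) \to r) \lor p) \to (\lnot r \lor (p \lor \lnot r)))  //  ((r \to s) \lor q).
  branch 1 (add ((((p \land (r \leftrightarrow q)) \to r) \lor p) \to (\lnot r \lor (p \lor \lnot r)))):
    ((((p \land (r \leftrightarrow q)) \to r) \lor p) \to (\lnot r \lor (p \lor \lnot r))): β-rule — branch into \lnot (((p \land (r \leftrightarrow q)) \to r) \lor p)  //  (\lnot r \lor (p \lor \lnot r)).
      branch 1.1 (add \lnot (((p \land (r \leftrightarrow q)) \to r) \lor p)):
        \lnot (((p \land (r \leftrightarrow q)) \to r) \lor p): α-rule — add \lnot ((p \land (r \leftrightarrow q)) \to r), \lnot p.
        \lnot ((p \land (r \leftrightarrow q)) \to r): α-rule — add (p \land (r \leftrightarrow q)), \lnot r.
        (p \land (r \leftrightarrow q)): α-rule — add p, (r \leftrightarrow q).
        × closes — contains both p and \lnot p.
      branch 1.2 (add (\lnot r \lor (p \lor \lnot r))):
        (\lnot r \lor (p \lor \lnot r)): β-rule — branch into \lnot r  //  (p \lor \lnot r).
          branch 1.2.1 (add \lnot r):
            ○ open, literals {r=false}.
          branch 1.2.2 (add (p \lor \lnot r)):
            (p \lor \lnot r): β-rule — branch into p  //  \lnot r.
              branch 1.2.2.1 (add p):
                ○ open, literals {p=true}.
              branch 1.2.2.2 (add \lnot r):
                ○ open, literals {r=false}.
  branch 2 (add ((r \to s) \lor q)):
    ((r \to s) \lor q): β-rule — branch into (r \to s)  //  q.
      branch 2.1 (add (r \to s)):
        (r \to s): β-rule — branch into \lnot r  //  s.
          branch 2.1.1 (add \lnot r):
            ○ open, literals {r=false}.
          branch 2.1.2 (add s):
            ○ open, literals {s=true}.
      branch 2.2 (add q):
        ○ open, literals {q=true}.
1 branch closed, 6 open.
Each open branch fixes some atoms; the unmentioned ones are free. Counting distinct full assignments: branch {r=false} (q, s, p) contributes 8 new; branch {p=true} (q, r, s) contributes 4 new; branch {r=false} (q, s, p) contributes 0 new; branch {r=false} (q, s, p) contributes 0 new; branch {s=true} (q, r, p) contributes 2 new; branch {q=true} (r, s, p) contributes 1 new. Total: 15.

15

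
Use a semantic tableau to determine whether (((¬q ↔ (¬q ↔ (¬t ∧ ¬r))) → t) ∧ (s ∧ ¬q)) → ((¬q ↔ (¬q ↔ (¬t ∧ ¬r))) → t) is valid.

Valid

Assume the negation and expand:
Initial set: {F ((((¬q ↔ (¬q ↔ (¬t ∧ ¬r))) → t) ∧ (s ∧ ¬q)) → ((¬q ↔ (¬q ↔ (¬t ∧ ¬r))) → t))}.
F ((((¬q ↔ (¬q ↔ (¬t ∧ ¬r))) → t) ∧ (s ∧ ¬q)) → ((¬q ↔ (¬q ↔ (¬t ∧ ¬r))) → t)): α-rule — add T (((¬q ↔ (¬q ↔ (¬t ∧ ¬r))) → t) ∧ (s ∧ ¬q)), F ((¬q ↔ (¬q ↔ (¬t ∧ ¬r))) → t).
T (((¬q ↔ (¬q ↔ (¬t ∧ ¬r))) → t) ∧ (s ∧ ¬q)): α-rule — add T ((¬q ↔ (¬q ↔ (¬t ∧ ¬r))) → t), T (s ∧ ¬q).
F ((¬q ↔ (¬q ↔ (¬t ∧ ¬r))) → t): α-rule — add T (¬q ↔ (¬q ↔ (¬t ∧ ¬r))), F t.
T (s ∧ ¬q): α-rule — add T s, T ¬q.
T ((¬q ↔ (¬q ↔ (¬t ∧ ¬r))) → t): β-rule — branch into F (¬q ↔ (¬q ↔ (¬t ∧ ¬r)))  //  T t.
  branch 1 (add F (¬q ↔ (¬q ↔ (¬t ∧ ¬r)))):
    T (¬q ↔ (¬q ↔ (¬t ∧ ¬r))): β-rule — branch into T ¬q, T (¬q ↔ (¬t ∧ ¬r))  //  F ¬q, F (¬q ↔ (¬t ∧ ¬r)).
      branch 1.1 (add T ¬q, T (¬q ↔ (¬t ∧ ¬r))):
        F (¬q ↔ (¬q ↔ (¬t ∧ ¬r))): β-rule — branch into T ¬q, F (¬q ↔ (¬t ∧ ¬r))  //  F ¬q, T (¬q ↔ (¬t ∧ ¬r)).
          branch 1.1.1 (add T ¬q, F (¬q ↔ (¬t ∧ ¬r))):
            T (¬q ↔ (¬t ∧ ¬r)): β-rule — branch into T ¬q, T (¬t ∧ ¬r)  //  F ¬q, F (¬t ∧ ¬r).
              branch 1.1.1.1 (add T ¬q, T (¬t ∧ ¬r)):
                T (¬t ∧ ¬r): α-rule — add T ¬t, T ¬r.
                F (¬q ↔ (¬t ∧ ¬r)): β-rule — branch into T ¬q, F (¬t ∧ ¬r)  //  F ¬q, T (¬t ∧ ¬r).
                  branch 1.1.1.1.1 (add T ¬q, F (¬t ∧ ¬r)):
                    F (¬t ∧ ¬r): β-rule — branch into F ¬t  //  F ¬r.
                      branch 1.1.1.1.1.1 (add F ¬t):
                        × closes — contains both t and ¬t.
                      branch 1.1.1.1.1.2 (add F ¬r):
                        × closes — contains both r and ¬r.
                  branch 1.1.1.1.2 (add F ¬q, T (¬t ∧ ¬r)):
                    × closes — contains both q and ¬q.
              branch 1.1.1.2 (add F ¬q, F (¬t ∧ ¬r)):
                × closes — contains both q and ¬q.
          branch 1.1.2 (add F ¬q, T (¬q ↔ (¬t ∧ ¬r))):
            × closes — contains both q and ¬q.
      branch 1.2 (add F ¬q, F (¬q ↔ (¬t ∧ ¬r))):
        × closes — contains both q and ¬q.
  branch 2 (add T t):
    × closes — contains both t and ¬t.
All 7 branches close.
Every branch closed, so the negation is unsatisfiable and the formula is valid.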